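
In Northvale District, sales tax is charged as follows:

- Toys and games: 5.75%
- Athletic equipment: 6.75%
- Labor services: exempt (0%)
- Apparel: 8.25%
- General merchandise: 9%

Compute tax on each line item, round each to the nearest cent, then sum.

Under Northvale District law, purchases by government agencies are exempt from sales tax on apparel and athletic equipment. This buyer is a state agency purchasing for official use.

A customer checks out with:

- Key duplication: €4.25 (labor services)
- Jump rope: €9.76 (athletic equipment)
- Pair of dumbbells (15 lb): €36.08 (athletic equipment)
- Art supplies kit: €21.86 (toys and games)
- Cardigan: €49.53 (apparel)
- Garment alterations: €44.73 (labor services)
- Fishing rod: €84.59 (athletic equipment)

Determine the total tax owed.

Key duplication €4.25: labor services → 0% → €0.00
Jump rope €9.76: athletic equipment, buyer-exempt → 0% → €0.00
Pair of dumbbells (15 lb) €36.08: athletic equipment, buyer-exempt → 0% → €0.00
Art supplies kit €21.86: toys and games → 5.75% → €1.26
Cardigan €49.53: apparel, buyer-exempt → 0% → €0.00
Garment alterations €44.73: labor services → 0% → €0.00
Fishing rod €84.59: athletic equipment, buyer-exempt → 0% → €0.00
Total tax = €1.26

€1.26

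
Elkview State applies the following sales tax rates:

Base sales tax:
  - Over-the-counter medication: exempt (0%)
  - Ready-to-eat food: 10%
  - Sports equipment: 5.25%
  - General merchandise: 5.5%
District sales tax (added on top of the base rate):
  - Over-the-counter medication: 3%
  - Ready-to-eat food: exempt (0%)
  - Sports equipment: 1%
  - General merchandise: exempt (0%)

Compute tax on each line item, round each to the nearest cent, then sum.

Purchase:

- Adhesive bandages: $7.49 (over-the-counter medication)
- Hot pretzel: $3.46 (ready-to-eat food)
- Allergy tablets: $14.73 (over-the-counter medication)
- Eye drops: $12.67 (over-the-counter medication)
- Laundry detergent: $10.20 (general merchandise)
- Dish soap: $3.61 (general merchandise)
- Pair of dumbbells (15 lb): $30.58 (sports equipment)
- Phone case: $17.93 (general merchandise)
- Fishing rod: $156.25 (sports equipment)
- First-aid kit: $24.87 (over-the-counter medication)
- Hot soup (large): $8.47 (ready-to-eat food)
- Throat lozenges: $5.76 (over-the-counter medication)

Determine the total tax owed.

Adhesive bandages $7.49: over-the-counter medication → 0% + 3% district = 3% → $0.22
Hot pretzel $3.46: ready-to-eat food → 10% + 0% district = 10% → $0.35
Allergy tablets $14.73: over-the-counter medication → 0% + 3% district = 3% → $0.44
Eye drops $12.67: over-the-counter medication → 0% + 3% district = 3% → $0.38
Laundry detergent $10.20: general merchandise → 5.5% + 0% district = 5.5% → $0.56
Dish soap $3.61: general merchandise → 5.5% + 0% district = 5.5% → $0.20
Pair of dumbbells (15 lb) $30.58: sports equipment → 5.25% + 1% district = 6.25% → $1.91
Phone case $17.93: general merchandise → 5.5% + 0% district = 5.5% → $0.99
Fishing rod $156.25: sports equipment → 5.25% + 1% district = 6.25% → $9.77
First-aid kit $24.87: over-the-counter medication → 0% + 3% district = 3% → $0.75
Hot soup (large) $8.47: ready-to-eat food → 10% + 0% district = 10% → $0.85
Throat lozenges $5.76: over-the-counter medication → 0% + 3% district = 3% → $0.17
Total tax = $0.22 + $0.35 + $0.44 + $0.38 + $0.56 + $0.20 + $1.91 + $0.99 + $9.77 + $0.75 + $0.85 + $0.17 = $16.59

$16.59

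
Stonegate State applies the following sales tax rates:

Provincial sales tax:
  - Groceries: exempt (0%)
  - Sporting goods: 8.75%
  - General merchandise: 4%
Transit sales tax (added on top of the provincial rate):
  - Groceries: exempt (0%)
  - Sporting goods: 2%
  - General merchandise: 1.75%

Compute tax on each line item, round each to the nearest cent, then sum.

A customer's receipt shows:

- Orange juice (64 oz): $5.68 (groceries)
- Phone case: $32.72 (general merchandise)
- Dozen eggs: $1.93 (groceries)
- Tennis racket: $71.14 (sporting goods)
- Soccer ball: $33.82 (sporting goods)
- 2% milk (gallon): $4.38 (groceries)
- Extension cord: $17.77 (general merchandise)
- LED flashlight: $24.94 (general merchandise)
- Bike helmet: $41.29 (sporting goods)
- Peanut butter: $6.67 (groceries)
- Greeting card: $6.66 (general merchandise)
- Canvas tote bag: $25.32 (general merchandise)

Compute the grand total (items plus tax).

Orange juice (64 oz) $5.68: groceries → 0% + 0% transit = 0% → $0.00
Phone case $32.72: general merchandise → 4% + 1.75% transit = 5.75% → $1.88
Dozen eggs $1.93: groceries → 0% + 0% transit = 0% → $0.00
Tennis racket $71.14: sporting goods → 8.75% + 2% transit = 10.75% → $7.65
Soccer ball $33.82: sporting goods → 8.75% + 2% transit = 10.75% → $3.64
2% milk (gallon) $4.38: groceries → 0% + 0% transit = 0% → $0.00
Extension cord $17.77: general merchandise → 4% + 1.75% transit = 5.75% → $1.02
LED flashlight $24.94: general merchandise → 4% + 1.75% transit = 5.75% → $1.43
Bike helmet $41.29: sporting goods → 8.75% + 2% transit = 10.75% → $4.44
Peanut butter $6.67: groceries → 0% + 0% transit = 0% → $0.00
Greeting card $6.66: general merchandise → 4% + 1.75% transit = 5.75% → $0.38
Canvas tote bag $25.32: general merchandise → 4% + 1.75% transit = 5.75% → $1.46
Subtotal = $272.32; tax = $21.90; total due = $294.22

$294.22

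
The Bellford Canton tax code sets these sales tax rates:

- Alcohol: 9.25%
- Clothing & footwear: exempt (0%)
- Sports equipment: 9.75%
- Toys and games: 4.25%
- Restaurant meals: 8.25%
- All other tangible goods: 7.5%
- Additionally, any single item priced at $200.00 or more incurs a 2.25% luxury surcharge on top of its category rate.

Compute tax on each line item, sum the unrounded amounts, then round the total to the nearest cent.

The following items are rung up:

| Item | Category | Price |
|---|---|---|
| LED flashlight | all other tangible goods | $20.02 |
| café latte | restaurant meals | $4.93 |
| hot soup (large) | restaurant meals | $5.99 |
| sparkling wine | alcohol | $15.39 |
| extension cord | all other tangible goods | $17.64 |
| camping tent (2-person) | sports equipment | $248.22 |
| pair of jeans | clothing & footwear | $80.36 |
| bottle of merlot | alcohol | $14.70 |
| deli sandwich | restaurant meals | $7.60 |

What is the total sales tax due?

LED flashlight $20.02: all other tangible goods → 7.5% → $1.5015
Café latte $4.93: restaurant meals → 8.25% → $0.406725
Hot soup (large) $5.99: restaurant meals → 8.25% → $0.494175
Sparkling wine $15.39: alcohol → 9.25% → $1.423575
Extension cord $17.64: all other tangible goods → 7.5% → $1.323
Camping tent (2-person) $248.22: sports equipment → 9.75% + 2.25% surcharge = 12% → $29.7864
Pair of jeans $80.36: clothing & footwear → 0% → $0.00
Bottle of merlot $14.70: alcohol → 9.25% → $1.35975
Deli sandwich $7.60: restaurant meals → 8.25% → $0.627
Unrounded tax sum = $36.922125 → $36.92

$36.92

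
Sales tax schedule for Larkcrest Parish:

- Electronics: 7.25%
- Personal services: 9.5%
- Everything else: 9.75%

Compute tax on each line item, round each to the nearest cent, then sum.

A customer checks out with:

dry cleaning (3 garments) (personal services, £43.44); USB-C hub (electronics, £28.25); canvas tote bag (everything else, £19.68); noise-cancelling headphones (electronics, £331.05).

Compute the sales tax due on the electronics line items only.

USB-C hub £28.25: electronics → 7.25% → £2.05
Noise-cancelling headphones £331.05: electronics → 7.25% → £24.00
Tax on electronics = £2.05 + £24.00 = £26.05

£26.05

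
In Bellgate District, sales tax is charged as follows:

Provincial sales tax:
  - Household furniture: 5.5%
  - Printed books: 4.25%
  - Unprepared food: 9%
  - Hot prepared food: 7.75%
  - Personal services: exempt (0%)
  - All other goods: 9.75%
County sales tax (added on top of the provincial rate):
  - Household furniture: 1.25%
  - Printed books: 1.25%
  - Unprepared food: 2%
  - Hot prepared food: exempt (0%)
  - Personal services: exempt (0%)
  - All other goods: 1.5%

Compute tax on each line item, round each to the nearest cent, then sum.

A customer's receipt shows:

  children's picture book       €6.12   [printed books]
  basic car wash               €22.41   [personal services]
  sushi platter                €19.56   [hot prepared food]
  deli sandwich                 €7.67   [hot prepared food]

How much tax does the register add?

Children's picture book €6.12: printed books → 4.25% + 1.25% county = 5.5% → €0.34
Basic car wash €22.41: personal services → 0% + 0% county = 0% → €0.00
Sushi platter €19.56: hot prepared food → 7.75% + 0% county = 7.75% → €1.52
Deli sandwich €7.67: hot prepared food → 7.75% + 0% county = 7.75% → €0.59
Total tax = €0.34 + €1.52 + €0.59 = €2.45

€2.45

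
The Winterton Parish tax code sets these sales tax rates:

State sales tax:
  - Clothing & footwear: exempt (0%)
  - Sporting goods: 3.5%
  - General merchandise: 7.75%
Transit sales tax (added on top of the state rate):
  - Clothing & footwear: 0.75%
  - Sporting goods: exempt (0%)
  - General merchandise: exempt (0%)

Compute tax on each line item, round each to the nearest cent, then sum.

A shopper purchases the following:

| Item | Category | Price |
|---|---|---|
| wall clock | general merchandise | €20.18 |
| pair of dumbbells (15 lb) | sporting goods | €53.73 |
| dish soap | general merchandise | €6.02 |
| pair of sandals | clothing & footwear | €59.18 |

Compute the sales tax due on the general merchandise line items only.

Wall clock €20.18: general merchandise → 7.75% + 0% transit = 7.75% → €1.56
Dish soap €6.02: general merchandise → 7.75% + 0% transit = 7.75% → €0.47
Tax on general merchandise = €1.56 + €0.47 = €2.03

€2.03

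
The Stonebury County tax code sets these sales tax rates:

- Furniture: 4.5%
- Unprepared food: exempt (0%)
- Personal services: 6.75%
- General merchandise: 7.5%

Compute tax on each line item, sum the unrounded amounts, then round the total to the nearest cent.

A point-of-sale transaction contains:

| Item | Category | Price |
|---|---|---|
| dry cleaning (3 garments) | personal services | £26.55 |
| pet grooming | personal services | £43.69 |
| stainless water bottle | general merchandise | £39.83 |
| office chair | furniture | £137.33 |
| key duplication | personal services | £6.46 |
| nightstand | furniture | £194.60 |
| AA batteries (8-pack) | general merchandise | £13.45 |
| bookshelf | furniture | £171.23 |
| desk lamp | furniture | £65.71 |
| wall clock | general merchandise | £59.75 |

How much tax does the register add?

Dry cleaning (3 garments) £26.55: personal services → 6.75% → £1.792125
Pet grooming £43.69: personal services → 6.75% → £2.949075
Stainless water bottle £39.83: general merchandise → 7.5% → £2.98725
Office chair £137.33: furniture → 4.5% → £6.17985
Key duplication £6.46: personal services → 6.75% → £0.43605
Nightstand £194.60: furniture → 4.5% → £8.757
AA batteries (8-pack) £13.45: general merchandise → 7.5% → £1.00875
Bookshelf £171.23: furniture → 4.5% → £7.70535
Desk lamp £65.71: furniture → 4.5% → £2.95695
Wall clock £59.75: general merchandise → 7.5% → £4.48125
Unrounded tax sum = £39.25365 → £39.25

£39.25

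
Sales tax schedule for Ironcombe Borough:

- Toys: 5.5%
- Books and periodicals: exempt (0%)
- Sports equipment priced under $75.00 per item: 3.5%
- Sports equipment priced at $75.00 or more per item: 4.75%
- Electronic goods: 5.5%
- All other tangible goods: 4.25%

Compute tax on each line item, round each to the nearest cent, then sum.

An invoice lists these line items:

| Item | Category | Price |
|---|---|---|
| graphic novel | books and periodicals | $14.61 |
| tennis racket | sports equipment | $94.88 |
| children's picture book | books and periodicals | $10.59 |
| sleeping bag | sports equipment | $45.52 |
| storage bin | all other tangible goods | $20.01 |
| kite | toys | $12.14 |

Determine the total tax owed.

Graphic novel $14.61: books and periodicals → 0% → $0.00
Tennis racket $94.88: sports equipment, $75.00 or more → 4.75% → $4.51
Children's picture book $10.59: books and periodicals → 0% → $0.00
Sleeping bag $45.52: sports equipment, under $75.00 → 3.5% → $1.59
Storage bin $20.01: all other tangible goods → 4.25% → $0.85
Kite $12.14: toys → 5.5% → $0.67
Total tax = $4.51 + $1.59 + $0.85 + $0.67 = $7.62

$7.62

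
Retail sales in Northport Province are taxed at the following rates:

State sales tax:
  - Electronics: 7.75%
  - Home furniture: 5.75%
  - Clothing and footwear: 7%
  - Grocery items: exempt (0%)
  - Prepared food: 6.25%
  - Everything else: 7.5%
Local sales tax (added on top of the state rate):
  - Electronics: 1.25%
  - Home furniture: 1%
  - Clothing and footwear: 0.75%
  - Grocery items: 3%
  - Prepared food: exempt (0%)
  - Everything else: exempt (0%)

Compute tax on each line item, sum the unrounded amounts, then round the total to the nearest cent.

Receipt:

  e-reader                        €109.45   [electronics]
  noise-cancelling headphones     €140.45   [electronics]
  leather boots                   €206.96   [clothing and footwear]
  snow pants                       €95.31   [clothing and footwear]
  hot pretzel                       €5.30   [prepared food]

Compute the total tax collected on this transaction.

€46.25

E-reader €109.45: electronics → 7.75% + 1.25% local = 9% → €9.8505
Noise-cancelling headphones €140.45: electronics → 7.75% + 1.25% local = 9% → €12.6405
Leather boots €206.96: clothing and footwear → 7% + 0.75% local = 7.75% → €16.0394
Snow pants €95.31: clothing and footwear → 7% + 0.75% local = 7.75% → €7.386525
Hot pretzel €5.30: prepared food → 6.25% + 0% local = 6.25% → €0.33125
Unrounded tax sum = €46.248175 → €46.25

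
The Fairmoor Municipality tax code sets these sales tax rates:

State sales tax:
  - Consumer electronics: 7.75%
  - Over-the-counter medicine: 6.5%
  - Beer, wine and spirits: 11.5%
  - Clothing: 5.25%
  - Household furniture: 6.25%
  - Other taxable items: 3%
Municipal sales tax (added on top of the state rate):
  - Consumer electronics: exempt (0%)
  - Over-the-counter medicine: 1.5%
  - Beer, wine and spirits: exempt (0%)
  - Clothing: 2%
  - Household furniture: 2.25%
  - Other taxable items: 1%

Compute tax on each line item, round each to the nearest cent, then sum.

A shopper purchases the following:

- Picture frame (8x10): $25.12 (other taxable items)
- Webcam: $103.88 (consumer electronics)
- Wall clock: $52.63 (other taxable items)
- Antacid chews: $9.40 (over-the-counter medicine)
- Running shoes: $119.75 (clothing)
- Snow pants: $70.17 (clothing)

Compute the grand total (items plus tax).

Picture frame (8x10) $25.12: other taxable items → 3% + 1% municipal = 4% → $1.00
Webcam $103.88: consumer electronics → 7.75% + 0% municipal = 7.75% → $8.05
Wall clock $52.63: other taxable items → 3% + 1% municipal = 4% → $2.11
Antacid chews $9.40: over-the-counter medicine → 6.5% + 1.5% municipal = 8% → $0.75
Running shoes $119.75: clothing → 5.25% + 2% municipal = 7.25% → $8.68
Snow pants $70.17: clothing → 5.25% + 2% municipal = 7.25% → $5.09
Subtotal = $380.95; tax = $25.68; total due = $406.63

$406.63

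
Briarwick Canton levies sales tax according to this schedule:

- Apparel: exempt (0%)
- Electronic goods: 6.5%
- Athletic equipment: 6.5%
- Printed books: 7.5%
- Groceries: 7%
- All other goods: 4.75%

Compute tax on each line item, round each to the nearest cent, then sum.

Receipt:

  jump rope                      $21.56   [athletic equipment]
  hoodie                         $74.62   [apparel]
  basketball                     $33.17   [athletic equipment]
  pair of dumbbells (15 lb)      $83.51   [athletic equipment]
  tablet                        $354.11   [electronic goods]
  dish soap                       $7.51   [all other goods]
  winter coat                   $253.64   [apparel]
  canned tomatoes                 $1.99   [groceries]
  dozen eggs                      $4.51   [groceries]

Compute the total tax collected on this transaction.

Jump rope $21.56: athletic equipment → 6.5% → $1.40
Hoodie $74.62: apparel → 0% → $0.00
Basketball $33.17: athletic equipment → 6.5% → $2.16
Pair of dumbbells (15 lb) $83.51: athletic equipment → 6.5% → $5.43
Tablet $354.11: electronic goods → 6.5% → $23.02
Dish soap $7.51: all other goods → 4.75% → $0.36
Winter coat $253.64: apparel → 0% → $0.00
Canned tomatoes $1.99: groceries → 7% → $0.14
Dozen eggs $4.51: groceries → 7% → $0.32
Total tax = $1.40 + $2.16 + $5.43 + $23.02 + $0.36 + $0.14 + $0.32 = $32.83

$32.83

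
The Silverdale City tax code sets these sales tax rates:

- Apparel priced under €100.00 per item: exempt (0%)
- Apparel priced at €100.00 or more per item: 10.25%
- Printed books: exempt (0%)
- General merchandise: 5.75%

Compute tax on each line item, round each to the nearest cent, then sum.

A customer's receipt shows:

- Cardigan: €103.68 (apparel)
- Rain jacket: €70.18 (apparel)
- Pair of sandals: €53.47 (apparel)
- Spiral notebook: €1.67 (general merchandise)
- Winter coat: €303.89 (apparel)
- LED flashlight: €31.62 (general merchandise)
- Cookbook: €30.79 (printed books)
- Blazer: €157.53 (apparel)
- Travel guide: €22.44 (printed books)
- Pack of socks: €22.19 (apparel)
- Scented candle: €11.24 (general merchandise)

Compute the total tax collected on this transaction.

Cardigan €103.68: apparel, €100.00 or more → 10.25% → €10.63
Rain jacket €70.18: apparel, under €100.00 → 0% → €0.00
Pair of sandals €53.47: apparel, under €100.00 → 0% → €0.00
Spiral notebook €1.67: general merchandise → 5.75% → €0.10
Winter coat €303.89: apparel, €100.00 or more → 10.25% → €31.15
LED flashlight €31.62: general merchandise → 5.75% → €1.82
Cookbook €30.79: printed books → 0% → €0.00
Blazer €157.53: apparel, €100.00 or more → 10.25% → €16.15
Travel guide €22.44: printed books → 0% → €0.00
Pack of socks €22.19: apparel, under €100.00 → 0% → €0.00
Scented candle €11.24: general merchandise → 5.75% → €0.65
Total tax = €10.63 + €0.10 + €31.15 + €1.82 + €16.15 + €0.65 = €60.50

€60.50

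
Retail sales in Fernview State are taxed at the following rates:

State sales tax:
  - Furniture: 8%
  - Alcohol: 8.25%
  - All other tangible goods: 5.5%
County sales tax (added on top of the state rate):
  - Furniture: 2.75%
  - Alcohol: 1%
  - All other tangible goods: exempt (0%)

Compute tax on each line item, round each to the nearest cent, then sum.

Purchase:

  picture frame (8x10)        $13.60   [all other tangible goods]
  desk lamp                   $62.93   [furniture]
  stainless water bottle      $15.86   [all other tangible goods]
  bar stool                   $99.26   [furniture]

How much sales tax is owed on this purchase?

Picture frame (8x10) $13.60: all other tangible goods → 5.5% + 0% county = 5.5% → $0.75
Desk lamp $62.93: furniture → 8% + 2.75% county = 10.75% → $6.76
Stainless water bottle $15.86: all other tangible goods → 5.5% + 0% county = 5.5% → $0.87
Bar stool $99.26: furniture → 8% + 2.75% county = 10.75% → $10.67
Total tax = $0.75 + $6.76 + $0.87 + $10.67 = $19.05

$19.05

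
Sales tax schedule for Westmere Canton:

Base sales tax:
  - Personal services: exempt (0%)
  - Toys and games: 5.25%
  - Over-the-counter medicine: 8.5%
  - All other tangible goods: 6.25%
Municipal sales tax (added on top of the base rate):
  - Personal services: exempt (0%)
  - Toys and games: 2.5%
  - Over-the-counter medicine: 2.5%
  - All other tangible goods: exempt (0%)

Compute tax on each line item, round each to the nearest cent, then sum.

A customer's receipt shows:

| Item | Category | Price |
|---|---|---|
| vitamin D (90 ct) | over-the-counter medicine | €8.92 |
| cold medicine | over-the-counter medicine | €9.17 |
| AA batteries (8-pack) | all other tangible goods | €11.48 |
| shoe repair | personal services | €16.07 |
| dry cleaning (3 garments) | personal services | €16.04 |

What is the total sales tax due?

€2.71

Vitamin D (90 ct) €8.92: over-the-counter medicine → 8.5% + 2.5% municipal = 11% → €0.98
Cold medicine €9.17: over-the-counter medicine → 8.5% + 2.5% municipal = 11% → €1.01
AA batteries (8-pack) €11.48: all other tangible goods → 6.25% + 0% municipal = 6.25% → €0.72
Shoe repair €16.07: personal services → 0% + 0% municipal = 0% → €0.00
Dry cleaning (3 garments) €16.04: personal services → 0% + 0% municipal = 0% → €0.00
Total tax = €0.98 + €1.01 + €0.72 = €2.71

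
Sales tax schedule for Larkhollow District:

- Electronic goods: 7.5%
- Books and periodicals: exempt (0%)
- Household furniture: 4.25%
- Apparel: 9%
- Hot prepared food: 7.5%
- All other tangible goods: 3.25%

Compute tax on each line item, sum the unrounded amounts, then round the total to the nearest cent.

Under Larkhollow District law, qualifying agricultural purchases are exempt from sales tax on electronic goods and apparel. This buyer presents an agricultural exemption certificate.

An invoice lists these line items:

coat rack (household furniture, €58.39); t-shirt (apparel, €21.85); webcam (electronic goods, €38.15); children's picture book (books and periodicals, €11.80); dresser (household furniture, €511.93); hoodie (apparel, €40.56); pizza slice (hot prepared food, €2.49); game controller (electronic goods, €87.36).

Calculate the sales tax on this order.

€24.43

Coat rack €58.39: household furniture → 4.25% → €2.481575
T-shirt €21.85: apparel, buyer-exempt → 0% → €0.00
Webcam €38.15: electronic goods, buyer-exempt → 0% → €0.00
Children's picture book €11.80: books and periodicals → 0% → €0.00
Dresser €511.93: household furniture → 4.25% → €21.757025
Hoodie €40.56: apparel, buyer-exempt → 0% → €0.00
Pizza slice €2.49: hot prepared food → 7.5% → €0.18675
Game controller €87.36: electronic goods, buyer-exempt → 0% → €0.00
Unrounded tax sum = €24.42535 → €24.43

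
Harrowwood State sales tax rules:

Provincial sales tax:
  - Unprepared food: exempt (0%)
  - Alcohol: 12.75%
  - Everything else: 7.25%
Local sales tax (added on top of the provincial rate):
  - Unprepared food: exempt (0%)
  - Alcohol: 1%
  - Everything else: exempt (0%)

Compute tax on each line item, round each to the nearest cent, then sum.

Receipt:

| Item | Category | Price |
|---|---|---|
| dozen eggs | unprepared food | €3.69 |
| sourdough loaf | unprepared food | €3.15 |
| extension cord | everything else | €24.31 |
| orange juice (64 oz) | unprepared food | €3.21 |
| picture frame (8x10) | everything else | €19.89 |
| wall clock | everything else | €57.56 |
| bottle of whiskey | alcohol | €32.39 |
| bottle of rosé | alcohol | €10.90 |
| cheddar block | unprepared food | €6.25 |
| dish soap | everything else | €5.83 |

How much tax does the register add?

Dozen eggs €3.69: unprepared food → 0% + 0% local = 0% → €0.00
Sourdough loaf €3.15: unprepared food → 0% + 0% local = 0% → €0.00
Extension cord €24.31: everything else → 7.25% + 0% local = 7.25% → €1.76
Orange juice (64 oz) €3.21: unprepared food → 0% + 0% local = 0% → €0.00
Picture frame (8x10) €19.89: everything else → 7.25% + 0% local = 7.25% → €1.44
Wall clock €57.56: everything else → 7.25% + 0% local = 7.25% → €4.17
Bottle of whiskey €32.39: alcohol → 12.75% + 1% local = 13.75% → €4.45
Bottle of rosé €10.90: alcohol → 12.75% + 1% local = 13.75% → €1.50
Cheddar block €6.25: unprepared food → 0% + 0% local = 0% → €0.00
Dish soap €5.83: everything else → 7.25% + 0% local = 7.25% → €0.42
Total tax = €1.76 + €1.44 + €4.17 + €4.45 + €1.50 + €0.42 = €13.74

€13.74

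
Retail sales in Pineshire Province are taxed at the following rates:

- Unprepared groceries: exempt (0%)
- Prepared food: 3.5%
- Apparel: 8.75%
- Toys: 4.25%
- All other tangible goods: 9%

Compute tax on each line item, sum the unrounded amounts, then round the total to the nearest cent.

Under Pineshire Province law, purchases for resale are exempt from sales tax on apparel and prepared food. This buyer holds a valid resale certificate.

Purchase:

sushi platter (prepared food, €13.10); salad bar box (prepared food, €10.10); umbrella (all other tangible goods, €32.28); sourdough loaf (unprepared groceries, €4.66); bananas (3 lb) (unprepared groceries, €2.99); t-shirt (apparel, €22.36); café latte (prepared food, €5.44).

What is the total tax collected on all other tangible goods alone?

Umbrella €32.28: all other tangible goods → 9% → €2.9052
Tax on all other tangible goods: unrounded sum = €2.9052 → €2.91

€2.91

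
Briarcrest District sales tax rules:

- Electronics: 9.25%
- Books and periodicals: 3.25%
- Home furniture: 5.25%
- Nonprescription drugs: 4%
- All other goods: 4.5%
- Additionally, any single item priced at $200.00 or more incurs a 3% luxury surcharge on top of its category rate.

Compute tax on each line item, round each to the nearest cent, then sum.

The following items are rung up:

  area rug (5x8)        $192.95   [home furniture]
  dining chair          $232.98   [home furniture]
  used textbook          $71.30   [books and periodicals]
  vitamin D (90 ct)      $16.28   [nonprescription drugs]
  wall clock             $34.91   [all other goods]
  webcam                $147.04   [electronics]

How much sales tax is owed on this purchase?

Area rug (5x8) $192.95: home furniture → 5.25% → $10.13
Dining chair $232.98: home furniture → 5.25% + 3% surcharge = 8.25% → $19.22
Used textbook $71.30: books and periodicals → 3.25% → $2.32
Vitamin D (90 ct) $16.28: nonprescription drugs → 4% → $0.65
Wall clock $34.91: all other goods → 4.5% → $1.57
Webcam $147.04: electronics → 9.25% → $13.60
Total tax = $10.13 + $19.22 + $2.32 + $0.65 + $1.57 + $13.60 = $47.49

$47.49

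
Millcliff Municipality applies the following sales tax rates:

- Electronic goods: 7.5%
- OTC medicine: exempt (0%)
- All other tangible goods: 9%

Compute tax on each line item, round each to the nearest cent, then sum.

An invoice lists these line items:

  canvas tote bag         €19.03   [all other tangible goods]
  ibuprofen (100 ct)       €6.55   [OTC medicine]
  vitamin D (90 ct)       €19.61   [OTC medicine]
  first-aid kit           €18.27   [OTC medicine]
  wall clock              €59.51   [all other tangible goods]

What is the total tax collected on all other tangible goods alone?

Canvas tote bag €19.03: all other tangible goods → 9% → €1.71
Wall clock €59.51: all other tangible goods → 9% → €5.36
Tax on all other tangible goods = €1.71 + €5.36 = €7.07

€7.07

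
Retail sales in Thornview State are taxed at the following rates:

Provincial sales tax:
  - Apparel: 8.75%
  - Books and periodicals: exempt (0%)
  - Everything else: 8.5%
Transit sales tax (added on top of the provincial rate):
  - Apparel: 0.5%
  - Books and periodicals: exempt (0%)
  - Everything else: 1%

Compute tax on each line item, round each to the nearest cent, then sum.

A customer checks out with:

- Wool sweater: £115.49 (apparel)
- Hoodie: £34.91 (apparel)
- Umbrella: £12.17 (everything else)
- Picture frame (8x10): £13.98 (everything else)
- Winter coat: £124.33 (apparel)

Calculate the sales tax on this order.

£27.90

Wool sweater £115.49: apparel → 8.75% + 0.5% transit = 9.25% → £10.68
Hoodie £34.91: apparel → 8.75% + 0.5% transit = 9.25% → £3.23
Umbrella £12.17: everything else → 8.5% + 1% transit = 9.5% → £1.16
Picture frame (8x10) £13.98: everything else → 8.5% + 1% transit = 9.5% → £1.33
Winter coat £124.33: apparel → 8.75% + 0.5% transit = 9.25% → £11.50
Total tax = £10.68 + £3.23 + £1.16 + £1.33 + £11.50 = £27.90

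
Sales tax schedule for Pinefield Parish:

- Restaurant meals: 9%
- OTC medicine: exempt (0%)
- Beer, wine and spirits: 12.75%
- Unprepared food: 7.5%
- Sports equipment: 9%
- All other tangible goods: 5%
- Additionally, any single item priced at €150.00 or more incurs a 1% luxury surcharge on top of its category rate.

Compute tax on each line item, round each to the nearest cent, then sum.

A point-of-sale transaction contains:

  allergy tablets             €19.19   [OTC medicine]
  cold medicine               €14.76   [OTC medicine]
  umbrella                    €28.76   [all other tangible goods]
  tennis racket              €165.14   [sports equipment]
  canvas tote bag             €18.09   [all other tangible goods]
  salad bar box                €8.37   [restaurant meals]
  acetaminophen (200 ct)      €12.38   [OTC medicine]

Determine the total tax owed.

Allergy tablets €19.19: OTC medicine → 0% → €0.00
Cold medicine €14.76: OTC medicine → 0% → €0.00
Umbrella €28.76: all other tangible goods → 5% → €1.44
Tennis racket €165.14: sports equipment → 9% + 1% surcharge = 10% → €16.51
Canvas tote bag €18.09: all other tangible goods → 5% → €0.90
Salad bar box €8.37: restaurant meals → 9% → €0.75
Acetaminophen (200 ct) €12.38: OTC medicine → 0% → €0.00
Total tax = €1.44 + €16.51 + €0.90 + €0.75 = €19.60

€19.60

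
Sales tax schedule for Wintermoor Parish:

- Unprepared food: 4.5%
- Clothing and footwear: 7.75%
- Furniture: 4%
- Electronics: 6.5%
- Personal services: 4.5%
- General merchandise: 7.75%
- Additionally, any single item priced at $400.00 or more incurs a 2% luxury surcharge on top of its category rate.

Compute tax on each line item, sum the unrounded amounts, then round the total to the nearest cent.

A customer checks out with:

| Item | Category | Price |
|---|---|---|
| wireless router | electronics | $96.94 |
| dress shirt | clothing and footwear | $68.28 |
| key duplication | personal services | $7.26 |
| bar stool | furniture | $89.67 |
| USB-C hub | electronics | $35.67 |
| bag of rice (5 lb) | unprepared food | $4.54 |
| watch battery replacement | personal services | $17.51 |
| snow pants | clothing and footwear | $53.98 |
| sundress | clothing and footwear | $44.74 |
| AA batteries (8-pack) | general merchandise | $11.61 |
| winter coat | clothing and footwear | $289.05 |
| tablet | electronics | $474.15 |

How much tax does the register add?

Wireless router $96.94: electronics → 6.5% → $6.3011
Dress shirt $68.28: clothing and footwear → 7.75% → $5.2917
Key duplication $7.26: personal services → 4.5% → $0.3267
Bar stool $89.67: furniture → 4% → $3.5868
USB-C hub $35.67: electronics → 6.5% → $2.31855
Bag of rice (5 lb) $4.54: unprepared food → 4.5% → $0.2043
Watch battery replacement $17.51: personal services → 4.5% → $0.78795
Snow pants $53.98: clothing and footwear → 7.75% → $4.18345
Sundress $44.74: clothing and footwear → 7.75% → $3.46735
AA batteries (8-pack) $11.61: general merchandise → 7.75% → $0.899775
Winter coat $289.05: clothing and footwear → 7.75% → $22.401375
Tablet $474.15: electronics → 6.5% + 2% surcharge = 8.5% → $40.30275
Unrounded tax sum = $90.0718 → $90.07

$90.07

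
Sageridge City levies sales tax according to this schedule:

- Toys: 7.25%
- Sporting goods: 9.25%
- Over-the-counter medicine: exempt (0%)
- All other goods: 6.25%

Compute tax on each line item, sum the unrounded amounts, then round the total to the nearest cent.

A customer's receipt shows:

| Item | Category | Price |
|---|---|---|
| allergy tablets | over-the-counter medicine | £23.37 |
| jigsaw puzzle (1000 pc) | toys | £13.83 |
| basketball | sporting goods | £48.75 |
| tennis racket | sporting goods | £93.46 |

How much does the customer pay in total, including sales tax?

£193.57

Allergy tablets £23.37: over-the-counter medicine → 0% → £0.00
Jigsaw puzzle (1000 pc) £13.83: toys → 7.25% → £1.002675
Basketball £48.75: sporting goods → 9.25% → £4.509375
Tennis racket £93.46: sporting goods → 9.25% → £8.64505
Subtotal = £179.41; unrounded tax = £14.1571 → £14.16; total due = £193.57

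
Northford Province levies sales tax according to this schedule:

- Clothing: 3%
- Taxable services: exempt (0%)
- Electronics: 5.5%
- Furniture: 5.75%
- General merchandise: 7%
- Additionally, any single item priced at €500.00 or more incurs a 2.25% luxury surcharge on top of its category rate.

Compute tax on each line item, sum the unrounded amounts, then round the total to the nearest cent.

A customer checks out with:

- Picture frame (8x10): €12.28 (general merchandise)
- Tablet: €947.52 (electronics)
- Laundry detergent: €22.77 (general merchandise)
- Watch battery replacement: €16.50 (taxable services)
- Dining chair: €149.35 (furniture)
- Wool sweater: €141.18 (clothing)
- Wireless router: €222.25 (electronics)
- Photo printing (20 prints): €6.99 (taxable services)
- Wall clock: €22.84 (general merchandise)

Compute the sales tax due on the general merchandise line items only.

€4.05

Picture frame (8x10) €12.28: general merchandise → 7% → €0.8596
Laundry detergent €22.77: general merchandise → 7% → €1.5939
Wall clock €22.84: general merchandise → 7% → €1.5988
Tax on general merchandise: unrounded sum = €4.0523 → €4.05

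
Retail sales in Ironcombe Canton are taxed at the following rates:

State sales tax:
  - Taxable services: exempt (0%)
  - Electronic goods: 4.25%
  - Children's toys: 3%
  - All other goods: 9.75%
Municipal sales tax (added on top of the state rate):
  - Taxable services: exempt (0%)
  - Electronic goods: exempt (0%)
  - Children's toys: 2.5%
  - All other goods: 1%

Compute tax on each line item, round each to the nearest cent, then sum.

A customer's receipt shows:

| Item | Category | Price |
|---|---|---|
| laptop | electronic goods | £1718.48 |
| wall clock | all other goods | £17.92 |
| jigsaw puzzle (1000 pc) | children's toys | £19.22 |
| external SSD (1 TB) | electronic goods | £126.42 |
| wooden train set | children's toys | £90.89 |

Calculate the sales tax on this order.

£86.40

Laptop £1718.48: electronic goods → 4.25% + 0% municipal = 4.25% → £73.04
Wall clock £17.92: all other goods → 9.75% + 1% municipal = 10.75% → £1.93
Jigsaw puzzle (1000 pc) £19.22: children's toys → 3% + 2.5% municipal = 5.5% → £1.06
External SSD (1 TB) £126.42: electronic goods → 4.25% + 0% municipal = 4.25% → £5.37
Wooden train set £90.89: children's toys → 3% + 2.5% municipal = 5.5% → £5.00
Total tax = £73.04 + £1.93 + £1.06 + £5.37 + £5.00 = £86.40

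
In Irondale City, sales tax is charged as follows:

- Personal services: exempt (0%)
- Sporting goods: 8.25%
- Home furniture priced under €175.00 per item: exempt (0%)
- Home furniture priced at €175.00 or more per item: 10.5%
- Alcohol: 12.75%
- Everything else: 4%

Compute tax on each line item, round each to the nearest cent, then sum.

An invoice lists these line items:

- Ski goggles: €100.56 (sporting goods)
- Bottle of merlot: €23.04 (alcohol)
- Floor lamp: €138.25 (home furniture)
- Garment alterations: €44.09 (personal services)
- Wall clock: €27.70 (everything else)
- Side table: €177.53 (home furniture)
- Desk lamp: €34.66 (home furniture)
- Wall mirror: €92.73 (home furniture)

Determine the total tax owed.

Ski goggles €100.56: sporting goods → 8.25% → €8.30
Bottle of merlot €23.04: alcohol → 12.75% → €2.94
Floor lamp €138.25: home furniture, under €175.00 → 0% → €0.00
Garment alterations €44.09: personal services → 0% → €0.00
Wall clock €27.70: everything else → 4% → €1.11
Side table €177.53: home furniture, €175.00 or more → 10.5% → €18.64
Desk lamp €34.66: home furniture, under €175.00 → 0% → €0.00
Wall mirror €92.73: home furniture, under €175.00 → 0% → €0.00
Total tax = €8.30 + €2.94 + €1.11 + €18.64 = €30.99

€30.99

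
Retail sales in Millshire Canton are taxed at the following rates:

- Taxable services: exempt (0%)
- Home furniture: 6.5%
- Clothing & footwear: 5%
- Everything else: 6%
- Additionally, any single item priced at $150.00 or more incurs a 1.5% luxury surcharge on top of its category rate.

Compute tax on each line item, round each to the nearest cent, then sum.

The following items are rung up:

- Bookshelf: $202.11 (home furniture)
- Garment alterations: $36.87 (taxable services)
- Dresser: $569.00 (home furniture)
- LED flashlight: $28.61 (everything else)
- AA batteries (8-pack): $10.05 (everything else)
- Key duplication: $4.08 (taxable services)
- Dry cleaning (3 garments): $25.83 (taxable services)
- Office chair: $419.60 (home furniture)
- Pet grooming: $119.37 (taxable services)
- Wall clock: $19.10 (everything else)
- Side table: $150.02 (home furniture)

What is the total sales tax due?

$110.73

Bookshelf $202.11: home furniture → 6.5% + 1.5% surcharge = 8% → $16.17
Garment alterations $36.87: taxable services → 0% → $0.00
Dresser $569.00: home furniture → 6.5% + 1.5% surcharge = 8% → $45.52
LED flashlight $28.61: everything else → 6% → $1.72
AA batteries (8-pack) $10.05: everything else → 6% → $0.60
Key duplication $4.08: taxable services → 0% → $0.00
Dry cleaning (3 garments) $25.83: taxable services → 0% → $0.00
Office chair $419.60: home furniture → 6.5% + 1.5% surcharge = 8% → $33.57
Pet grooming $119.37: taxable services → 0% → $0.00
Wall clock $19.10: everything else → 6% → $1.15
Side table $150.02: home furniture → 6.5% + 1.5% surcharge = 8% → $12.00
Total tax = $16.17 + $45.52 + $1.72 + $0.60 + $33.57 + $1.15 + $12.00 = $110.73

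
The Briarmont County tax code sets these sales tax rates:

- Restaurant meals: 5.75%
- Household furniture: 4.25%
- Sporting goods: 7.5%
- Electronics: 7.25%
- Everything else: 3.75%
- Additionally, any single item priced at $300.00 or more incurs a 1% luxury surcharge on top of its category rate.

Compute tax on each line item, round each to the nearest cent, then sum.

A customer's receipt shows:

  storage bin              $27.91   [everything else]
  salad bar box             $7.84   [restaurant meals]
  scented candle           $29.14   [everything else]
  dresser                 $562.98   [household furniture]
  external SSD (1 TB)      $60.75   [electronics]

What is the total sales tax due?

Storage bin $27.91: everything else → 3.75% → $1.05
Salad bar box $7.84: restaurant meals → 5.75% → $0.45
Scented candle $29.14: everything else → 3.75% → $1.09
Dresser $562.98: household furniture → 4.25% + 1% surcharge = 5.25% → $29.56
External SSD (1 TB) $60.75: electronics → 7.25% → $4.40
Total tax = $1.05 + $0.45 + $1.09 + $29.56 + $4.40 = $36.55

$36.55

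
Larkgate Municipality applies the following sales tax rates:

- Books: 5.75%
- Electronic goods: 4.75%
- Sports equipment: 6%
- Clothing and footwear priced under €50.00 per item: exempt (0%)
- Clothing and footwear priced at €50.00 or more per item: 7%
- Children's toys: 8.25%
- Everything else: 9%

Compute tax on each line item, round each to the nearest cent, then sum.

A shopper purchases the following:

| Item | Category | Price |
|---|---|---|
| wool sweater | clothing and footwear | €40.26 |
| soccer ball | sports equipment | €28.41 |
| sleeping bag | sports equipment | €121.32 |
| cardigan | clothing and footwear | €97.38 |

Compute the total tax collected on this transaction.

Wool sweater €40.26: clothing and footwear, under €50.00 → 0% → €0.00
Soccer ball €28.41: sports equipment → 6% → €1.70
Sleeping bag €121.32: sports equipment → 6% → €7.28
Cardigan €97.38: clothing and footwear, €50.00 or more → 7% → €6.82
Total tax = €1.70 + €7.28 + €6.82 = €15.80

€15.80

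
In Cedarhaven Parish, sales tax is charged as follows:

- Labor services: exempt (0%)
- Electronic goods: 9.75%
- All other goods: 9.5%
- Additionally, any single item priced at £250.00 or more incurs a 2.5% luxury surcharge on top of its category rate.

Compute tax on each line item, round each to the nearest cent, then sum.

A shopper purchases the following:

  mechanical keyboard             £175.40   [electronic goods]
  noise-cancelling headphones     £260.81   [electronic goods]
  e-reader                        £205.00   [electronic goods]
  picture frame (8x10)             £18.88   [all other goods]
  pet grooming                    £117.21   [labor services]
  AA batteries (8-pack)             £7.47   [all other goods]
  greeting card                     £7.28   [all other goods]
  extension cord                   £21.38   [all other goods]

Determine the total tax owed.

Mechanical keyboard £175.40: electronic goods → 9.75% → £17.10
Noise-cancelling headphones £260.81: electronic goods → 9.75% + 2.5% surcharge = 12.25% → £31.95
E-reader £205.00: electronic goods → 9.75% → £19.99
Picture frame (8x10) £18.88: all other goods → 9.5% → £1.79
Pet grooming £117.21: labor services → 0% → £0.00
AA batteries (8-pack) £7.47: all other goods → 9.5% → £0.71
Greeting card £7.28: all other goods → 9.5% → £0.69
Extension cord £21.38: all other goods → 9.5% → £2.03
Total tax = £17.10 + £31.95 + £19.99 + £1.79 + £0.71 + £0.69 + £2.03 = £74.26

£74.26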